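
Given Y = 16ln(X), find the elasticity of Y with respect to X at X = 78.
Elasticity = 1/ln(78) ≈ 0.2295

Elasticity = (dY/dX) · (X/Y)

dY/dX = 16/X
At X = 78: dY/dX = 8/39, Y = 16·ln(78)

Elasticity = (8/39) · (78 / (16·ln(78))) = 1/ln(78) ≈ 0.2295

Interpretation: for a small percentage change in X, the percentage change in Y is approximately 0.23 times as large.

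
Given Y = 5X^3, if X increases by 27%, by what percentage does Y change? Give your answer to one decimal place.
104.8%

For Y = 5X^3:
If X → X(1 + 0.27)
Then Y → Y · (1 + 0.27)^3
     ≈ Y · 2.0484

Percentage change = ((1 + 0.27)^3 − 1) × 100% ≈ 104.8%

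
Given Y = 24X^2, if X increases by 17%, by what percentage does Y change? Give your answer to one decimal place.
36.9%

For Y = 24X^2:
If X → X(1 + 0.17)
Then Y → Y · (1 + 0.17)^2
     = Y · 1.3689

Percentage change = ((1 + 0.17)^2 − 1) × 100% ≈ 36.9%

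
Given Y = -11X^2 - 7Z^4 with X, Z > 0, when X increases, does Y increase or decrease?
Y decreases

Taking the partial derivative:
∂Y/∂X = -22X

∂Y/∂X = -22X < 0 (assuming positive values)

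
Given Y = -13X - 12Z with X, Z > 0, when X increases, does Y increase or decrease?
Y decreases

Taking the partial derivative:
∂Y/∂X = -13

∂Y/∂X = -13 < 0 (assuming positive values)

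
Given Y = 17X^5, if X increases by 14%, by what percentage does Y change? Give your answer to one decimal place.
92.5%

For Y = 17X^5:
If X → X(1 + 0.14)
Then Y → Y · (1 + 0.14)^5
     ≈ Y · 1.9254

Percentage change = ((1 + 0.14)^5 − 1) × 100% ≈ 92.5%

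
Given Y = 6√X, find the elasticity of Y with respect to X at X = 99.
Elasticity = 1/2

Elasticity = (dY/dX) · (X/Y)

dY/dX = 3/√X
At X = 99: dY/dX = √11/11, Y = 18·√11

Elasticity = (√11/11) · (99 / (18·√11)) = 1/2

Interpretation: for a small percentage change in X, the percentage change in Y is approximately 0.50 times as large.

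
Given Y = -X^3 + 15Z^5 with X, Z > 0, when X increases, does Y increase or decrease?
Y decreases

Taking the partial derivative:
∂Y/∂X = -3X^2

∂Y/∂X = -3X^2 < 0 (assuming positive values)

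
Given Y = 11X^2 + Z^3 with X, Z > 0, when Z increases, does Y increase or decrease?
Y increases

Taking the partial derivative:
∂Y/∂Z = 3Z^2

∂Y/∂Z = 3Z^2 > 0 (assuming positive values)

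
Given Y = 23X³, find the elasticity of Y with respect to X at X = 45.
Elasticity = 3

Elasticity = (dY/dX) · (X/Y)

dY/dX = 69·X²
At X = 45: dY/dX = 139725, Y = 2095875

Elasticity = 139725 · (45 / 2095875) = 3

Interpretation: for a small percentage change in X, the percentage change in Y is approximately 3.00 times as large.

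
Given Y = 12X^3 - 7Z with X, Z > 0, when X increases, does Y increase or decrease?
Y increases

Taking the partial derivative:
∂Y/∂X = 36X^2

∂Y/∂X = 36X^2 > 0 (assuming positive values)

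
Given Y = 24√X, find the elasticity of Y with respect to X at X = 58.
Elasticity = 1/2

Elasticity = (dY/dX) · (X/Y)

dY/dX = 12/√X
At X = 58: dY/dX = 6·√58/29, Y = 24·√58

Elasticity = (6·√58/29) · (58 / (24·√58)) = 1/2

Interpretation: for a small percentage change in X, the percentage change in Y is approximately 0.50 times as large.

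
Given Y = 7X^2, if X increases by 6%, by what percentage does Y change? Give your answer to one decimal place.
12.4%

For Y = 7X^2:
If X → X(1 + 0.06)
Then Y → Y · (1 + 0.06)^2
     = Y · 1.1236

Percentage change = ((1 + 0.06)^2 − 1) × 100% ≈ 12.4%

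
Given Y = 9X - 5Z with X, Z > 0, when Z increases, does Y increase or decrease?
Y decreases

Taking the partial derivative:
∂Y/∂Z = -5

∂Y/∂Z = -5 < 0 (assuming positive values)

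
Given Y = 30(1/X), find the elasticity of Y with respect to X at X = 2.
Elasticity = -1

Elasticity = (dY/dX) · (X/Y)

dY/dX = -30/X²
At X = 2: dY/dX = -15/2, Y = 15

Elasticity = (-15/2) · (2 / 15) = -1

Interpretation: for a small percentage change in X, the percentage change in Y is approximately -1.00 times as large.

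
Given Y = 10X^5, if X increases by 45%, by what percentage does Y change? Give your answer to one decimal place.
541.0%

For Y = 10X^5:
If X → X(1 + 0.45)
Then Y → Y · (1 + 0.45)^5
     ≈ Y · 6.4097

Percentage change = ((1 + 0.45)^5 − 1) × 100% ≈ 541.0%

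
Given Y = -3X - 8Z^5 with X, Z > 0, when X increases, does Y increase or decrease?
Y decreases

Taking the partial derivative:
∂Y/∂X = -3

∂Y/∂X = -3 < 0 (assuming positive values)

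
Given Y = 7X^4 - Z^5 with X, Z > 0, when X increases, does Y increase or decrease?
Y increases

Taking the partial derivative:
∂Y/∂X = 28X^3

∂Y/∂X = 28X^3 > 0 (assuming positive values)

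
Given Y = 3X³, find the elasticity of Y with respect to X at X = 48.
Elasticity = 3

Elasticity = (dY/dX) · (X/Y)

dY/dX = 9·X²
At X = 48: dY/dX = 20736, Y = 331776

Elasticity = 20736 · (48 / 331776) = 3

Interpretation: for a small percentage change in X, the percentage change in Y is approximately 3.00 times as large.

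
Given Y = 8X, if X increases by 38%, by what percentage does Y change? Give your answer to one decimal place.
38.0%

For Y = 8X:
If X → X(1 + 0.38)
Then Y → Y · (1 + 0.38)^1
     = Y · 1.3800

Percentage change = ((1 + 0.38)^1 − 1) × 100% = 38.0%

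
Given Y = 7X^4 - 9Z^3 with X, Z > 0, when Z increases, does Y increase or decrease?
Y decreases

Taking the partial derivative:
∂Y/∂Z = -27Z^2

∂Y/∂Z = -27Z^2 < 0 (assuming positive values)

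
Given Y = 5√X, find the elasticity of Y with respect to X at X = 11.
Elasticity = 1/2

Elasticity = (dY/dX) · (X/Y)

dY/dX = 5/(2·√X)
At X = 11: dY/dX = 5·√11/22, Y = 5·√11

Elasticity = (5·√11/22) · (11 / (5·√11)) = 1/2

Interpretation: for a small percentage change in X, the percentage change in Y is approximately 0.50 times as large.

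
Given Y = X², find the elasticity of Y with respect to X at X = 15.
Elasticity = 2

Elasticity = (dY/dX) · (X/Y)

dY/dX = 2·X
At X = 15: dY/dX = 30, Y = 225

Elasticity = 30 · (15 / 225) = 2

Interpretation: for a small percentage change in X, the percentage change in Y is approximately 2.00 times as large.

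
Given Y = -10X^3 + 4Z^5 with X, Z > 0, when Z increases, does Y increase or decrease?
Y increases

Taking the partial derivative:
∂Y/∂Z = 20Z^4

∂Y/∂Z = 20Z^4 > 0 (assuming positive values)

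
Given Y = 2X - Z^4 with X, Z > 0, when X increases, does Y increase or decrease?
Y increases

Taking the partial derivative:
∂Y/∂X = 2

∂Y/∂X = 2 > 0 (assuming positive values)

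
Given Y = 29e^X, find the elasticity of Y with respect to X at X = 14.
Elasticity = 14

Elasticity = (dY/dX) · (X/Y)

dY/dX = 29·e^X
At X = 14: dY/dX = 29·e^14, Y = 29·e^14

Elasticity = (29·e^14) · (14 / (29·e^14)) = 14

Interpretation: for a small percentage change in X, the percentage change in Y is approximately 14.00 times as large.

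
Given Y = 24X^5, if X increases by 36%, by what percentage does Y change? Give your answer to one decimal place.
365.3%

For Y = 24X^5:
If X → X(1 + 0.36)
Then Y → Y · (1 + 0.36)^5
     ≈ Y · 4.6526

Percentage change = ((1 + 0.36)^5 − 1) × 100% ≈ 365.3%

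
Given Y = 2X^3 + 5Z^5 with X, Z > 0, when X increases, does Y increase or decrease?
Y increases

Taking the partial derivative:
∂Y/∂X = 6X^2

∂Y/∂X = 6X^2 > 0 (assuming positive values)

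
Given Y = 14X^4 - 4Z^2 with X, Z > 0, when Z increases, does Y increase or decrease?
Y decreases

Taking the partial derivative:
∂Y/∂Z = -8Z

∂Y/∂Z = -8Z < 0 (assuming positive values)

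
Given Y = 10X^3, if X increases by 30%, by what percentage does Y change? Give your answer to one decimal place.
119.7%

For Y = 10X^3:
If X → X(1 + 0.3)
Then Y → Y · (1 + 0.3)^3
     = Y · 2.1970

Percentage change = ((1 + 0.3)^3 − 1) × 100% = 119.7%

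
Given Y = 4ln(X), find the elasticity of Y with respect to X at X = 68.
Elasticity = 1/ln(68) ≈ 0.2370

Elasticity = (dY/dX) · (X/Y)

dY/dX = 4/X
At X = 68: dY/dX = 1/17, Y = 4·ln(68)

Elasticity = (1/17) · (68 / (4·ln(68))) = 1/ln(68) ≈ 0.2370

Interpretation: for a small percentage change in X, the percentage change in Y is approximately 0.24 times as large.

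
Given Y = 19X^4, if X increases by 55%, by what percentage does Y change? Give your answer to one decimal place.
477.2%

For Y = 19X^4:
If X → X(1 + 0.55)
Then Y → Y · (1 + 0.55)^4
     ≈ Y · 5.7720

Percentage change = ((1 + 0.55)^4 − 1) × 100% ≈ 477.2%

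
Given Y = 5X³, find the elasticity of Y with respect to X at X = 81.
Elasticity = 3

Elasticity = (dY/dX) · (X/Y)

dY/dX = 15·X²
At X = 81: dY/dX = 98415, Y = 2657205

Elasticity = 98415 · (81 / 2657205) = 3

Interpretation: for a small percentage change in X, the percentage change in Y is approximately 3.00 times as large.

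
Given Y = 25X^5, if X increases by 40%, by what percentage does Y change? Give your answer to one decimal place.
437.8%

For Y = 25X^5:
If X → X(1 + 0.4)
Then Y → Y · (1 + 0.4)^5
     ≈ Y · 5.3782

Percentage change = ((1 + 0.4)^5 − 1) × 100% ≈ 437.8%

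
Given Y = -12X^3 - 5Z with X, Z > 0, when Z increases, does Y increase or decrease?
Y decreases

Taking the partial derivative:
∂Y/∂Z = -5

∂Y/∂Z = -5 < 0 (assuming positive values)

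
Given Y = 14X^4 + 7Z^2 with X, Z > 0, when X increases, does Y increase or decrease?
Y increases

Taking the partial derivative:
∂Y/∂X = 56X^3

∂Y/∂X = 56X^3 > 0 (assuming positive values)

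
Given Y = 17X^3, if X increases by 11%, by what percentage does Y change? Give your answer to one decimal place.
36.8%

For Y = 17X^3:
If X → X(1 + 0.11)
Then Y → Y · (1 + 0.11)^3
     ≈ Y · 1.3676

Percentage change = ((1 + 0.11)^3 − 1) × 100% ≈ 36.8%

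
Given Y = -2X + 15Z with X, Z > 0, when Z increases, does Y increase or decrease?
Y increases

Taking the partial derivative:
∂Y/∂Z = 15

∂Y/∂Z = 15 > 0 (assuming positive values)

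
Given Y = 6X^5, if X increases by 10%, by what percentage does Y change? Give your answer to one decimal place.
61.1%

For Y = 6X^5:
If X → X(1 + 0.1)
Then Y → Y · (1 + 0.1)^5
     ≈ Y · 1.6105

Percentage change = ((1 + 0.1)^5 − 1) × 100% ≈ 61.1%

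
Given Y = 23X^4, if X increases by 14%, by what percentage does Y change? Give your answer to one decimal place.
68.9%

For Y = 23X^4:
If X → X(1 + 0.14)
Then Y → Y · (1 + 0.14)^4
     ≈ Y · 1.6890

Percentage change = ((1 + 0.14)^4 − 1) × 100% ≈ 68.9%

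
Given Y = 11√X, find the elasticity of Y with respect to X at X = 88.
Elasticity = 1/2

Elasticity = (dY/dX) · (X/Y)

dY/dX = 11/(2·√X)
At X = 88: dY/dX = √22/8, Y = 22·√22

Elasticity = (√22/8) · (88 / (22·√22)) = 1/2

Interpretation: for a small percentage change in X, the percentage change in Y is approximately 0.50 times as large.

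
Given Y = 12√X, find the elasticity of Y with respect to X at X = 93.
Elasticity = 1/2

Elasticity = (dY/dX) · (X/Y)

dY/dX = 6/√X
At X = 93: dY/dX = 2·√93/31, Y = 12·√93

Elasticity = (2·√93/31) · (93 / (12·√93)) = 1/2

Interpretation: for a small percentage change in X, the percentage change in Y is approximately 0.50 times as large.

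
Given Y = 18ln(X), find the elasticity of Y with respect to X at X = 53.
Elasticity = 1/ln(53) ≈ 0.2519

Elasticity = (dY/dX) · (X/Y)

dY/dX = 18/X
At X = 53: dY/dX = 18/53, Y = 18·ln(53)

Elasticity = (18/53) · (53 / (18·ln(53))) = 1/ln(53) ≈ 0.2519

Interpretation: for a small percentage change in X, the percentage change in Y is approximately 0.25 times as large.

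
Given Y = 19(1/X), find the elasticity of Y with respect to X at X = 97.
Elasticity = -1

Elasticity = (dY/dX) · (X/Y)

dY/dX = -19/X²
At X = 97: dY/dX = -19/9409, Y = 19/97

Elasticity = (-19/9409) · (97 / (19/97)) = -1

Interpretation: for a small percentage change in X, the percentage change in Y is approximately -1.00 times as large.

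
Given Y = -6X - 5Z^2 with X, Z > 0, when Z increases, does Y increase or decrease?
Y decreases

Taking the partial derivative:
∂Y/∂Z = -10Z

∂Y/∂Z = -10Z < 0 (assuming positive values)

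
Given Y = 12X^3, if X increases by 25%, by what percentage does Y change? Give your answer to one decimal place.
95.3%

For Y = 12X^3:
If X → X(1 + 0.25)
Then Y → Y · (1 + 0.25)^3
     ≈ Y · 1.9531

Percentage change = ((1 + 0.25)^3 − 1) × 100% ≈ 95.3%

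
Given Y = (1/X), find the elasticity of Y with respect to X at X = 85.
Elasticity = -1

Elasticity = (dY/dX) · (X/Y)

dY/dX = -1/X²
At X = 85: dY/dX = -1/7225, Y = 1/85

Elasticity = (-1/7225) · (85 / (1/85)) = -1

Interpretation: for a small percentage change in X, the percentage change in Y is approximately -1.00 times as large.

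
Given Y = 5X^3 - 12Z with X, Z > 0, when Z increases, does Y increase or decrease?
Y decreases

Taking the partial derivative:
∂Y/∂Z = -12

∂Y/∂Z = -12 < 0 (assuming positive values)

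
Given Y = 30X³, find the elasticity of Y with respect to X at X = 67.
Elasticity = 3

Elasticity = (dY/dX) · (X/Y)

dY/dX = 90·X²
At X = 67: dY/dX = 404010, Y = 9022890

Elasticity = 404010 · (67 / 9022890) = 3

Interpretation: for a small percentage change in X, the percentage change in Y is approximately 3.00 times as large.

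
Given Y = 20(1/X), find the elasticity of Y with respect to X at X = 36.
Elasticity = -1

Elasticity = (dY/dX) · (X/Y)

dY/dX = -20/X²
At X = 36: dY/dX = -5/324, Y = 5/9

Elasticity = (-5/324) · (36 / (5/9)) = -1

Interpretation: for a small percentage change in X, the percentage change in Y is approximately -1.00 times as large.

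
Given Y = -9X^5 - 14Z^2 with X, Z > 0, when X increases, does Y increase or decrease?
Y decreases

Taking the partial derivative:
∂Y/∂X = -45X^4

∂Y/∂X = -45X^4 < 0 (assuming positive values)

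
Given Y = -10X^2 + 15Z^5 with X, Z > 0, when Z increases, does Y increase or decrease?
Y increases

Taking the partial derivative:
∂Y/∂Z = 75Z^4

∂Y/∂Z = 75Z^4 > 0 (assuming positive values)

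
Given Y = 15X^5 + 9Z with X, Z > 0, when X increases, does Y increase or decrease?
Y increases

Taking the partial derivative:
∂Y/∂X = 75X^4

∂Y/∂X = 75X^4 > 0 (assuming positive values)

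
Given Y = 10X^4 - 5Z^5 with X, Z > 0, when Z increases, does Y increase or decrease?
Y decreases

Taking the partial derivative:
∂Y/∂Z = -25Z^4

∂Y/∂Z = -25Z^4 < 0 (assuming positive values)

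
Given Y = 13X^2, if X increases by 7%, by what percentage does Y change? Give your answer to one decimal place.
14.5%

For Y = 13X^2:
If X → X(1 + 0.07)
Then Y → Y · (1 + 0.07)^2
     = Y · 1.1449

Percentage change = ((1 + 0.07)^2 − 1) × 100% ≈ 14.5%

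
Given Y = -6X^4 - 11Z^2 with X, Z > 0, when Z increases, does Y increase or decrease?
Y decreases

Taking the partial derivative:
∂Y/∂Z = -22Z

∂Y/∂Z = -22Z < 0 (assuming positive values)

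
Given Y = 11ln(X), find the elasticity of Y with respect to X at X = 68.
Elasticity = 1/ln(68) ≈ 0.2370

Elasticity = (dY/dX) · (X/Y)

dY/dX = 11/X
At X = 68: dY/dX = 11/68, Y = 11·ln(68)

Elasticity = (11/68) · (68 / (11·ln(68))) = 1/ln(68) ≈ 0.2370

Interpretation: for a small percentage change in X, the percentage change in Y is approximately 0.24 times as large.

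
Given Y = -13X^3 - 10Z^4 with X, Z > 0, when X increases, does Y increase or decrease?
Y decreases

Taking the partial derivative:
∂Y/∂X = -39X^2

∂Y/∂X = -39X^2 < 0 (assuming positive values)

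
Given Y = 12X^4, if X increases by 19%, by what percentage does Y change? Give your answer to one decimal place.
100.5%

For Y = 12X^4:
If X → X(1 + 0.19)
Then Y → Y · (1 + 0.19)^4
     ≈ Y · 2.0053

Percentage change = ((1 + 0.19)^4 − 1) × 100% ≈ 100.5%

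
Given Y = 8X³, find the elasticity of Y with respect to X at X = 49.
Elasticity = 3

Elasticity = (dY/dX) · (X/Y)

dY/dX = 24·X²
At X = 49: dY/dX = 57624, Y = 941192

Elasticity = 57624 · (49 / 941192) = 3

Interpretation: for a small percentage change in X, the percentage change in Y is approximately 3.00 times as large.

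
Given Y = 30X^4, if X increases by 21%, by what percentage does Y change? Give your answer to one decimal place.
114.4%

For Y = 30X^4:
If X → X(1 + 0.21)
Then Y → Y · (1 + 0.21)^4
     ≈ Y · 2.1436

Percentage change = ((1 + 0.21)^4 − 1) × 100% ≈ 114.4%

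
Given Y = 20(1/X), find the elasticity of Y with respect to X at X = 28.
Elasticity = -1

Elasticity = (dY/dX) · (X/Y)

dY/dX = -20/X²
At X = 28: dY/dX = -5/196, Y = 5/7

Elasticity = (-5/196) · (28 / (5/7)) = -1

Interpretation: for a small percentage change in X, the percentage change in Y is approximately -1.00 times as large.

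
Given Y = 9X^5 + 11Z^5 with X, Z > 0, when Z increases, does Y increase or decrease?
Y increases

Taking the partial derivative:
∂Y/∂Z = 55Z^4

∂Y/∂Z = 55Z^4 > 0 (assuming positive values)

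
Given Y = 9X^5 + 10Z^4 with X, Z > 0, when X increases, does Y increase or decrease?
Y increases

Taking the partial derivative:
∂Y/∂X = 45X^4

∂Y/∂X = 45X^4 > 0 (assuming positive values)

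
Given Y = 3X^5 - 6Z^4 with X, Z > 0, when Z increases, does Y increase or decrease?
Y decreases

Taking the partial derivative:
∂Y/∂Z = -24Z^3

∂Y/∂Z = -24Z^3 < 0 (assuming positive values)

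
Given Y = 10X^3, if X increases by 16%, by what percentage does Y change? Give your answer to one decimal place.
56.1%

For Y = 10X^3:
If X → X(1 + 0.16)
Then Y → Y · (1 + 0.16)^3
     ≈ Y · 1.5609

Percentage change = ((1 + 0.16)^3 − 1) × 100% ≈ 56.1%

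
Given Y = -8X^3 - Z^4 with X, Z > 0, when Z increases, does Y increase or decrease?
Y decreases

Taking the partial derivative:
∂Y/∂Z = -4Z^3

∂Y/∂Z = -4Z^3 < 0 (assuming positive values)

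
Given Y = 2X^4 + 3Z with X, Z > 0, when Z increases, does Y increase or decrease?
Y increases

Taking the partial derivative:
∂Y/∂Z = 3

∂Y/∂Z = 3 > 0 (assuming positive values)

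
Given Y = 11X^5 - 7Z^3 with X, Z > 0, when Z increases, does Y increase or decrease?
Y decreases

Taking the partial derivative:
∂Y/∂Z = -21Z^2

∂Y/∂Z = -21Z^2 < 0 (assuming positive values)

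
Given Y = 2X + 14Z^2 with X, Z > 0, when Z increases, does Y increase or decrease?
Y increases

Taking the partial derivative:
∂Y/∂Z = 28Z

∂Y/∂Z = 28Z > 0 (assuming positive values)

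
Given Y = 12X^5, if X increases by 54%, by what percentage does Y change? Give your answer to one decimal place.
766.2%

For Y = 12X^5:
If X → X(1 + 0.54)
Then Y → Y · (1 + 0.54)^5
     ≈ Y · 8.6617

Percentage change = ((1 + 0.54)^5 − 1) × 100% ≈ 766.2%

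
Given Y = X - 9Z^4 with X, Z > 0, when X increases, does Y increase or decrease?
Y increases

Taking the partial derivative:
∂Y/∂X = 1

∂Y/∂X = 1 > 0 (assuming positive values)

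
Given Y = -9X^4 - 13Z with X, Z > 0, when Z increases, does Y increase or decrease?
Y decreases

Taking the partial derivative:
∂Y/∂Z = -13

∂Y/∂Z = -13 < 0 (assuming positive values)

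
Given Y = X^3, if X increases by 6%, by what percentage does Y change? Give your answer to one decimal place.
19.1%

For Y = X^3:
If X → X(1 + 0.06)
Then Y → Y · (1 + 0.06)^3
     ≈ Y · 1.1910

Percentage change = ((1 + 0.06)^3 − 1) × 100% ≈ 19.1%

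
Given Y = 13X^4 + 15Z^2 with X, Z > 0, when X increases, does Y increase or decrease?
Y increases

Taking the partial derivative:
∂Y/∂X = 52X^3

∂Y/∂X = 52X^3 > 0 (assuming positive values)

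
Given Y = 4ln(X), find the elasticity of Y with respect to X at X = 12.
Elasticity = 1/ln(12) ≈ 0.4024

Elasticity = (dY/dX) · (X/Y)

dY/dX = 4/X
At X = 12: dY/dX = 1/3, Y = 4·ln(12)

Elasticity = (1/3) · (12 / (4·ln(12))) = 1/ln(12) ≈ 0.4024

Interpretation: for a small percentage change in X, the percentage change in Y is approximately 0.40 times as large.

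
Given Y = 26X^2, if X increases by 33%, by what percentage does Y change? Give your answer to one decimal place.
76.9%

For Y = 26X^2:
If X → X(1 + 0.33)
Then Y → Y · (1 + 0.33)^2
     = Y · 1.7689

Percentage change = ((1 + 0.33)^2 − 1) × 100% ≈ 76.9%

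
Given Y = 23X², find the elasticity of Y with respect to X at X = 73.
Elasticity = 2

Elasticity = (dY/dX) · (X/Y)

dY/dX = 46·X
At X = 73: dY/dX = 3358, Y = 122567

Elasticity = 3358 · (73 / 122567) = 2

Interpretation: for a small percentage change in X, the percentage change in Y is approximately 2.00 times as large.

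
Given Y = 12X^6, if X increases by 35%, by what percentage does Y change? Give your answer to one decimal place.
505.3%

For Y = 12X^6:
If X → X(1 + 0.35)
Then Y → Y · (1 + 0.35)^6
     ≈ Y · 6.0534

Percentage change = ((1 + 0.35)^6 − 1) × 100% ≈ 505.3%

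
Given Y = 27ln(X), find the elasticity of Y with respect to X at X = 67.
Elasticity = 1/ln(67) ≈ 0.2378

Elasticity = (dY/dX) · (X/Y)

dY/dX = 27/X
At X = 67: dY/dX = 27/67, Y = 27·ln(67)

Elasticity = (27/67) · (67 / (27·ln(67))) = 1/ln(67) ≈ 0.2378

Interpretation: for a small percentage change in X, the percentage change in Y is approximately 0.24 times as large.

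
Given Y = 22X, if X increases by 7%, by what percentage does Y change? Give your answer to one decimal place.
7.0%

For Y = 22X:
If X → X(1 + 0.07)
Then Y → Y · (1 + 0.07)^1
     = Y · 1.0700

Percentage change = ((1 + 0.07)^1 − 1) × 100% = 7.0%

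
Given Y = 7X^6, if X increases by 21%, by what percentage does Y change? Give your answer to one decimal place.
213.8%

For Y = 7X^6:
If X → X(1 + 0.21)
Then Y → Y · (1 + 0.21)^6
     ≈ Y · 3.1384

Percentage change = ((1 + 0.21)^6 − 1) × 100% ≈ 213.8%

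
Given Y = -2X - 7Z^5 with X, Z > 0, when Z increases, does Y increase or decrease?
Y decreases

Taking the partial derivative:
∂Y/∂Z = -35Z^4

∂Y/∂Z = -35Z^4 < 0 (assuming positive values)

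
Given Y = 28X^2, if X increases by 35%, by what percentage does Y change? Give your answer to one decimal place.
82.3%

For Y = 28X^2:
If X → X(1 + 0.35)
Then Y → Y · (1 + 0.35)^2
     = Y · 1.8225

Percentage change = ((1 + 0.35)^2 − 1) × 100% ≈ 82.3%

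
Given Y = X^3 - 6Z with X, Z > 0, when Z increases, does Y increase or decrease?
Y decreases

Taking the partial derivative:
∂Y/∂Z = -6

∂Y/∂Z = -6 < 0 (assuming positive values)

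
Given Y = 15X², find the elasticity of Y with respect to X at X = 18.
Elasticity = 2

Elasticity = (dY/dX) · (X/Y)

dY/dX = 30·X
At X = 18: dY/dX = 540, Y = 4860

Elasticity = 540 · (18 / 4860) = 2

Interpretation: for a small percentage change in X, the percentage change in Y is approximately 2.00 times as large.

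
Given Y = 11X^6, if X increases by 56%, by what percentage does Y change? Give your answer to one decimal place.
1341.3%

For Y = 11X^6:
If X → X(1 + 0.56)
Then Y → Y · (1 + 0.56)^6
     ≈ Y · 14.4128

Percentage change = ((1 + 0.56)^6 − 1) × 100% ≈ 1341.3%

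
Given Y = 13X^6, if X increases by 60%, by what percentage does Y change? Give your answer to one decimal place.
1577.7%

For Y = 13X^6:
If X → X(1 + 0.6)
Then Y → Y · (1 + 0.6)^6
     ≈ Y · 16.7772

Percentage change = ((1 + 0.6)^6 − 1) × 100% ≈ 1577.7%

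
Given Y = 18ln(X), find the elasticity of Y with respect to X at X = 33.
Elasticity = 1/ln(33) ≈ 0.2860

Elasticity = (dY/dX) · (X/Y)

dY/dX = 18/X
At X = 33: dY/dX = 6/11, Y = 18·ln(33)

Elasticity = (6/11) · (33 / (18·ln(33))) = 1/ln(33) ≈ 0.2860

Interpretation: for a small percentage change in X, the percentage change in Y is approximately 0.29 times as large.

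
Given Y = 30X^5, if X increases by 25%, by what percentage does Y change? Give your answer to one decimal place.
205.2%

For Y = 30X^5:
If X → X(1 + 0.25)
Then Y → Y · (1 + 0.25)^5
     ≈ Y · 3.0518

Percentage change = ((1 + 0.25)^5 − 1) × 100% ≈ 205.2%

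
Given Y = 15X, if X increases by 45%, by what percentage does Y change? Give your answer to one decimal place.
45.0%

For Y = 15X:
If X → X(1 + 0.45)
Then Y → Y · (1 + 0.45)^1
     = Y · 1.4500

Percentage change = ((1 + 0.45)^1 − 1) × 100% = 45.0%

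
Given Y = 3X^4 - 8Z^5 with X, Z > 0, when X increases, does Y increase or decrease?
Y increases

Taking the partial derivative:
∂Y/∂X = 12X^3

∂Y/∂X = 12X^3 > 0 (assuming positive values)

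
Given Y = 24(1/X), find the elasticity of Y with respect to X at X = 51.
Elasticity = -1

Elasticity = (dY/dX) · (X/Y)

dY/dX = -24/X²
At X = 51: dY/dX = -8/867, Y = 8/17

Elasticity = (-8/867) · (51 / (8/17)) = -1

Interpretation: for a small percentage change in X, the percentage change in Y is approximately -1.00 times as large.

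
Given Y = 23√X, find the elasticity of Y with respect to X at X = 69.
Elasticity = 1/2

Elasticity = (dY/dX) · (X/Y)

dY/dX = 23/(2·√X)
At X = 69: dY/dX = √69/6, Y = 23·√69

Elasticity = (√69/6) · (69 / (23·√69)) = 1/2

Interpretation: for a small percentage change in X, the percentage change in Y is approximately 0.50 times as large.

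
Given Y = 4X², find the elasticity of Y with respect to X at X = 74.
Elasticity = 2

Elasticity = (dY/dX) · (X/Y)

dY/dX = 8·X
At X = 74: dY/dX = 592, Y = 21904

Elasticity = 592 · (74 / 21904) = 2

Interpretation: for a small percentage change in X, the percentage change in Y is approximately 2.00 times as large.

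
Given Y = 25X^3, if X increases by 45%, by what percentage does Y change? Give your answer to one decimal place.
204.9%

For Y = 25X^3:
If X → X(1 + 0.45)
Then Y → Y · (1 + 0.45)^3
     ≈ Y · 3.0486

Percentage change = ((1 + 0.45)^3 − 1) × 100% ≈ 204.9%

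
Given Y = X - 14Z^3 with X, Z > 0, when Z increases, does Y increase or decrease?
Y decreases

Taking the partial derivative:
∂Y/∂Z = -42Z^2

∂Y/∂Z = -42Z^2 < 0 (assuming positive values)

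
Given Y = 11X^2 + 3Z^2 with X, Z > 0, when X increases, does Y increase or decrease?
Y increases

Taking the partial derivative:
∂Y/∂X = 22X

∂Y/∂X = 22X > 0 (assuming positive values)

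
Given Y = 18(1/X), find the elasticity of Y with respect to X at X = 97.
Elasticity = -1

Elasticity = (dY/dX) · (X/Y)

dY/dX = -18/X²
At X = 97: dY/dX = -18/9409, Y = 18/97

Elasticity = (-18/9409) · (97 / (18/97)) = -1

Interpretation: for a small percentage change in X, the percentage change in Y is approximately -1.00 times as large.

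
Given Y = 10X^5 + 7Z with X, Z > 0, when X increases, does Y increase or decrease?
Y increases

Taking the partial derivative:
∂Y/∂X = 50X^4

∂Y/∂X = 50X^4 > 0 (assuming positive values)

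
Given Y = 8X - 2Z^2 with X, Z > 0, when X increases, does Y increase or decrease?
Y increases

Taking the partial derivative:
∂Y/∂X = 8

∂Y/∂X = 8 > 0 (assuming positive values)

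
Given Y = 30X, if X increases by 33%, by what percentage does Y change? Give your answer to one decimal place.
33.0%

For Y = 30X:
If X → X(1 + 0.33)
Then Y → Y · (1 + 0.33)^1
     = Y · 1.3300

Percentage change = ((1 + 0.33)^1 − 1) × 100% = 33.0%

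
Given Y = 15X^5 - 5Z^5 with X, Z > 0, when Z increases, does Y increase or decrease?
Y decreases

Taking the partial derivative:
∂Y/∂Z = -25Z^4

∂Y/∂Z = -25Z^4 < 0 (assuming positive values)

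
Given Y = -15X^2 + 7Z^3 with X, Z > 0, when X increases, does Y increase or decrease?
Y decreases

Taking the partial derivative:
∂Y/∂X = -30X

∂Y/∂X = -30X < 0 (assuming positive values)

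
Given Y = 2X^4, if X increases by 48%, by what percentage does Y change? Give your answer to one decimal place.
379.8%

For Y = 2X^4:
If X → X(1 + 0.48)
Then Y → Y · (1 + 0.48)^4
     ≈ Y · 4.7979

Percentage change = ((1 + 0.48)^4 − 1) × 100% ≈ 379.8%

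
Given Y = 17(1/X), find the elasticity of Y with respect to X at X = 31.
Elasticity = -1

Elasticity = (dY/dX) · (X/Y)

dY/dX = -17/X²
At X = 31: dY/dX = -17/961, Y = 17/31

Elasticity = (-17/961) · (31 / (17/31)) = -1

Interpretation: for a small percentage change in X, the percentage change in Y is approximately -1.00 times as large.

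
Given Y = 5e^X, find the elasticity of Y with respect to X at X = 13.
Elasticity = 13

Elasticity = (dY/dX) · (X/Y)

dY/dX = 5·e^X
At X = 13: dY/dX = 5·e^13, Y = 5·e^13

Elasticity = (5·e^13) · (13 / (5·e^13)) = 13

Interpretation: for a small percentage change in X, the percentage change in Y is approximately 13.00 times as large.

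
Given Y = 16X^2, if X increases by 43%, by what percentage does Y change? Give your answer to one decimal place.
104.5%

For Y = 16X^2:
If X → X(1 + 0.43)
Then Y → Y · (1 + 0.43)^2
     = Y · 2.0449

Percentage change = ((1 + 0.43)^2 − 1) × 100% ≈ 104.5%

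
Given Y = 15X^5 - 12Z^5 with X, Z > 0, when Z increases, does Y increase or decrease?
Y decreases

Taking the partial derivative:
∂Y/∂Z = -60Z^4

∂Y/∂Z = -60Z^4 < 0 (assuming positive values)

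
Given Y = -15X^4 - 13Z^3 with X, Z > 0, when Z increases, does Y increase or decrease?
Y decreases

Taking the partial derivative:
∂Y/∂Z = -39Z^2

∂Y/∂Z = -39Z^2 < 0 (assuming positive values)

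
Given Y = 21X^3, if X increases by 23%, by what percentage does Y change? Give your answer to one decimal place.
86.1%

For Y = 21X^3:
If X → X(1 + 0.23)
Then Y → Y · (1 + 0.23)^3
     ≈ Y · 1.8609

Percentage change = ((1 + 0.23)^3 − 1) × 100% ≈ 86.1%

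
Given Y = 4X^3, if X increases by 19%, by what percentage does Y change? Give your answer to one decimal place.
68.5%

For Y = 4X^3:
If X → X(1 + 0.19)
Then Y → Y · (1 + 0.19)^3
     ≈ Y · 1.6852

Percentage change = ((1 + 0.19)^3 − 1) × 100% ≈ 68.5%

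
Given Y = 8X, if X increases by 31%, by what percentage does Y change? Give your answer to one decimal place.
31.0%

For Y = 8X:
If X → X(1 + 0.31)
Then Y → Y · (1 + 0.31)^1
     = Y · 1.3100

Percentage change = ((1 + 0.31)^1 − 1) × 100% = 31.0%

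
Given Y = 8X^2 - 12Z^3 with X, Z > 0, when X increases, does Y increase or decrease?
Y increases

Taking the partial derivative:
∂Y/∂X = 16X

∂Y/∂X = 16X > 0 (assuming positive values)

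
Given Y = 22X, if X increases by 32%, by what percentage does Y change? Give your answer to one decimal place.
32.0%

For Y = 22X:
If X → X(1 + 0.32)
Then Y → Y · (1 + 0.32)^1
     = Y · 1.3200

Percentage change = ((1 + 0.32)^1 − 1) × 100% = 32.0%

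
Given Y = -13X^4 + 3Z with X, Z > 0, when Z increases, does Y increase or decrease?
Y increases

Taking the partial derivative:
∂Y/∂Z = 3

∂Y/∂Z = 3 > 0 (assuming positive values)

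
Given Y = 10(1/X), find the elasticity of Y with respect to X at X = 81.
Elasticity = -1

Elasticity = (dY/dX) · (X/Y)

dY/dX = -10/X²
At X = 81: dY/dX = -10/6561, Y = 10/81

Elasticity = (-10/6561) · (81 / (10/81)) = -1

Interpretation: for a small percentage change in X, the percentage change in Y is approximately -1.00 times as large.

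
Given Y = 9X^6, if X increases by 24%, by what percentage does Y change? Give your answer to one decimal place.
263.5%

For Y = 9X^6:
If X → X(1 + 0.24)
Then Y → Y · (1 + 0.24)^6
     ≈ Y · 3.6352

Percentage change = ((1 + 0.24)^6 − 1) × 100% ≈ 263.5%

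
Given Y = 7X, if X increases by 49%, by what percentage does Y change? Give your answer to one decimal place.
49.0%

For Y = 7X:
If X → X(1 + 0.49)
Then Y → Y · (1 + 0.49)^1
     = Y · 1.4900

Percentage change = ((1 + 0.49)^1 − 1) × 100% = 49.0%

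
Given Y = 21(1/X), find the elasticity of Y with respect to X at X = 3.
Elasticity = -1

Elasticity = (dY/dX) · (X/Y)

dY/dX = -21/X²
At X = 3: dY/dX = -7/3, Y = 7

Elasticity = (-7/3) · (3 / 7) = -1

Interpretation: for a small percentage change in X, the percentage change in Y is approximately -1.00 times as large.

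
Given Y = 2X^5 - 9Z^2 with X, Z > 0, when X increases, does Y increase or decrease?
Y increases

Taking the partial derivative:
∂Y/∂X = 10X^4

∂Y/∂X = 10X^4 > 0 (assuming positive values)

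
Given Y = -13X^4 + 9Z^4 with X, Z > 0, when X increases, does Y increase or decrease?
Y decreases

Taking the partial derivative:
∂Y/∂X = -52X^3

∂Y/∂X = -52X^3 < 0 (assuming positive values)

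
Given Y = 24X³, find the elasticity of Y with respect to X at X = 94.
Elasticity = 3

Elasticity = (dY/dX) · (X/Y)

dY/dX = 72·X²
At X = 94: dY/dX = 636192, Y = 19934016

Elasticity = 636192 · (94 / 19934016) = 3

Interpretation: for a small percentage change in X, the percentage change in Y is approximately 3.00 times as large.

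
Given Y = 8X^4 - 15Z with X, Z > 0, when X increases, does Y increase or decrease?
Y increases

Taking the partial derivative:
∂Y/∂X = 32X^3

∂Y/∂X = 32X^3 > 0 (assuming positive values)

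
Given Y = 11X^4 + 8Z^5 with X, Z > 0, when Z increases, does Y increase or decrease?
Y increases

Taking the partial derivative:
∂Y/∂Z = 40Z^4

∂Y/∂Z = 40Z^4 > 0 (assuming positive values)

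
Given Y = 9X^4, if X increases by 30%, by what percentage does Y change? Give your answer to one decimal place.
185.6%

For Y = 9X^4:
If X → X(1 + 0.3)
Then Y → Y · (1 + 0.3)^4
     = Y · 2.8561

Percentage change = ((1 + 0.3)^4 − 1) × 100% ≈ 185.6%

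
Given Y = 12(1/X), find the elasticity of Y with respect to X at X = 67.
Elasticity = -1

Elasticity = (dY/dX) · (X/Y)

dY/dX = -12/X²
At X = 67: dY/dX = -12/4489, Y = 12/67

Elasticity = (-12/4489) · (67 / (12/67)) = -1

Interpretation: for a small percentage change in X, the percentage change in Y is approximately -1.00 times as large.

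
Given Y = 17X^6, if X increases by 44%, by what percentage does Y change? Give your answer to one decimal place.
791.6%

For Y = 17X^6:
If X → X(1 + 0.44)
Then Y → Y · (1 + 0.44)^6
     ≈ Y · 8.9161

Percentage change = ((1 + 0.44)^6 − 1) × 100% ≈ 791.6%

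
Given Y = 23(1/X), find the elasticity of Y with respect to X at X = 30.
Elasticity = -1

Elasticity = (dY/dX) · (X/Y)

dY/dX = -23/X²
At X = 30: dY/dX = -23/900, Y = 23/30

Elasticity = (-23/900) · (30 / (23/30)) = -1

Interpretation: for a small percentage change in X, the percentage change in Y is approximately -1.00 times as large.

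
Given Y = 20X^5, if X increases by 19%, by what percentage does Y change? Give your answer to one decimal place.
138.6%

For Y = 20X^5:
If X → X(1 + 0.19)
Then Y → Y · (1 + 0.19)^5
     ≈ Y · 2.3864

Percentage change = ((1 + 0.19)^5 − 1) × 100% ≈ 138.6%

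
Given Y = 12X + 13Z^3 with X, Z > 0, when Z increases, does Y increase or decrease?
Y increases

Taking the partial derivative:
∂Y/∂Z = 39Z^2

∂Y/∂Z = 39Z^2 > 0 (assuming positive values)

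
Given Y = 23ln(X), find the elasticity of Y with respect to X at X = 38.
Elasticity = 1/ln(38) ≈ 0.2749

Elasticity = (dY/dX) · (X/Y)

dY/dX = 23/X
At X = 38: dY/dX = 23/38, Y = 23·ln(38)

Elasticity = (23/38) · (38 / (23·ln(38))) = 1/ln(38) ≈ 0.2749

Interpretation: for a small percentage change in X, the percentage change in Y is approximately 0.27 times as large.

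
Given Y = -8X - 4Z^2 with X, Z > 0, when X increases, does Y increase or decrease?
Y decreases

Taking the partial derivative:
∂Y/∂X = -8

∂Y/∂X = -8 < 0 (assuming positive values)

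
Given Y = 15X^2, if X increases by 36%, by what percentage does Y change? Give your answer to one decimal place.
85.0%

For Y = 15X^2:
If X → X(1 + 0.36)
Then Y → Y · (1 + 0.36)^2
     = Y · 1.8496

Percentage change = ((1 + 0.36)^2 − 1) × 100% ≈ 85.0%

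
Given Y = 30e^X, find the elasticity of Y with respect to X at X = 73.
Elasticity = 73

Elasticity = (dY/dX) · (X/Y)

dY/dX = 30·e^X
At X = 73: dY/dX = 30·e^73, Y = 30·e^73

Elasticity = (30·e^73) · (73 / (30·e^73)) = 73

Interpretation: for a small percentage change in X, the percentage change in Y is approximately 73.00 times as large.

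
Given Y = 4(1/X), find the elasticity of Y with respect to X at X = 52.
Elasticity = -1

Elasticity = (dY/dX) · (X/Y)

dY/dX = -4/X²
At X = 52: dY/dX = -1/676, Y = 1/13

Elasticity = (-1/676) · (52 / (1/13)) = -1

Interpretation: for a small percentage change in X, the percentage change in Y is approximately -1.00 times as large.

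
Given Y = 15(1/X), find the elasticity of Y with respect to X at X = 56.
Elasticity = -1

Elasticity = (dY/dX) · (X/Y)

dY/dX = -15/X²
At X = 56: dY/dX = -15/3136, Y = 15/56

Elasticity = (-15/3136) · (56 / (15/56)) = -1

Interpretation: for a small percentage change in X, the percentage change in Y is approximately -1.00 times as large.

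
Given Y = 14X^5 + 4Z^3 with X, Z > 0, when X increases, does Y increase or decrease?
Y increases

Taking the partial derivative:
∂Y/∂X = 70X^4

∂Y/∂X = 70X^4 > 0 (assuming positive values)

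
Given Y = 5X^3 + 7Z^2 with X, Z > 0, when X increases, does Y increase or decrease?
Y increases

Taking the partial derivative:
∂Y/∂X = 15X^2

∂Y/∂X = 15X^2 > 0 (assuming positive values)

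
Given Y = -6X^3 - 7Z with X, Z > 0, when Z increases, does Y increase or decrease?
Y decreases

Taking the partial derivative:
∂Y/∂Z = -7

∂Y/∂Z = -7 < 0 (assuming positive values)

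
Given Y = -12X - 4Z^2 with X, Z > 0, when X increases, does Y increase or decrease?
Y decreases

Taking the partial derivative:
∂Y/∂X = -12

∂Y/∂X = -12 < 0 (assuming positive values)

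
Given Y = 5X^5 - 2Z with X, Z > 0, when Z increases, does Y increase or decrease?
Y decreases

Taking the partial derivative:
∂Y/∂Z = -2

∂Y/∂Z = -2 < 0 (assuming positive values)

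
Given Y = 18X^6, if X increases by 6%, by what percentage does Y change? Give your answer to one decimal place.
41.9%

For Y = 18X^6:
If X → X(1 + 0.06)
Then Y → Y · (1 + 0.06)^6
     ≈ Y · 1.4185

Percentage change = ((1 + 0.06)^6 − 1) × 100% ≈ 41.9%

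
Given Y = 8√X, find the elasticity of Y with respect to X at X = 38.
Elasticity = 1/2

Elasticity = (dY/dX) · (X/Y)

dY/dX = 4/√X
At X = 38: dY/dX = 2·√38/19, Y = 8·√38

Elasticity = (2·√38/19) · (38 / (8·√38)) = 1/2

Interpretation: for a small percentage change in X, the percentage change in Y is approximately 0.50 times as large.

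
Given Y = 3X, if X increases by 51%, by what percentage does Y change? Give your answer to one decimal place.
51.0%

For Y = 3X:
If X → X(1 + 0.51)
Then Y → Y · (1 + 0.51)^1
     = Y · 1.5100

Percentage change = ((1 + 0.51)^1 − 1) × 100% = 51.0%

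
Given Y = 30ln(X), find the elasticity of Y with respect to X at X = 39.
Elasticity = 1/ln(39) ≈ 0.2730

Elasticity = (dY/dX) · (X/Y)

dY/dX = 30/X
At X = 39: dY/dX = 10/13, Y = 30·ln(39)

Elasticity = (10/13) · (39 / (30·ln(39))) = 1/ln(39) ≈ 0.2730

Interpretation: for a small percentage change in X, the percentage change in Y is approximately 0.27 times as large.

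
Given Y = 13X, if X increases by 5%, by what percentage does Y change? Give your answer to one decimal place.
5.0%

For Y = 13X:
If X → X(1 + 0.05)
Then Y → Y · (1 + 0.05)^1
     = Y · 1.0500

Percentage change = ((1 + 0.05)^1 − 1) × 100% = 5.0%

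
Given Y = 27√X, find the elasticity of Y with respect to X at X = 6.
Elasticity = 1/2

Elasticity = (dY/dX) · (X/Y)

dY/dX = 27/(2·√X)
At X = 6: dY/dX = 9·√6/4, Y = 27·√6

Elasticity = (9·√6/4) · (6 / (27·√6)) = 1/2

Interpretation: for a small percentage change in X, the percentage change in Y is approximately 0.50 times as large.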